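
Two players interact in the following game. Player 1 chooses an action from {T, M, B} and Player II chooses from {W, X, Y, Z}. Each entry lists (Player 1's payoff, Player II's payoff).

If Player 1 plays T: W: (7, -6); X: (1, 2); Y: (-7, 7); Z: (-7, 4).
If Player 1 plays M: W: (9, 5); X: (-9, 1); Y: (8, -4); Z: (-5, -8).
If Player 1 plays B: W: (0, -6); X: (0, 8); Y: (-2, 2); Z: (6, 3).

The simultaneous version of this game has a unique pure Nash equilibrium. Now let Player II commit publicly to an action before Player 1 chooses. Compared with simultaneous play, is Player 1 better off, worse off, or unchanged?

unchanged

Solve by backward induction (Player II leads).
- W: BR = M, leader payoff 5.
- X: BR = T, leader payoff 2.
- Y: BR = M, leader payoff -4.
- Z: BR = B, leader payoff 3.
Player II's induced payoffs are 5, 2, -4, 3, so Player II commits to W. Subgame-perfect outcome: (M, W) with payoffs (9, 5).
Now find the simultaneous Nash equilibrium.
Player 1's best replies: W→M; X→T; Y→M; Z→B.
Player II's best replies: T→Y; M→W; B→X.
The unique mutual best reply is (M, W), giving (9, 5).
Player 1 earns 9 sequentially versus 9 at the Nash outcome: unchanged.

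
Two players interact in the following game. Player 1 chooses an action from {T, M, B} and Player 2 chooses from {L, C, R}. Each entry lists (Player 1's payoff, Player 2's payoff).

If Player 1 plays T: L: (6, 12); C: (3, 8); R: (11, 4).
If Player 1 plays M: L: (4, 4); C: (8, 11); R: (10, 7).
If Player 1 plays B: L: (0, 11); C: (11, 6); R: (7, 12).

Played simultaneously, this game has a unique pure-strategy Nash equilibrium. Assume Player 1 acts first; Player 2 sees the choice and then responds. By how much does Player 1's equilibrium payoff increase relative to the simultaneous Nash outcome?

Backward induction with Player 1 moving first.
- T: Player 2 compares 12, 8, 4 and picks L; Player 1 would get 6.
- M: Player 2 compares 4, 11, 7 and picks C; Player 1 would get 8.
- B: Player 2 compares 11, 6, 12 and picks R; Player 1 would get 7.
Among 6, 8, 7, the best is 8 at M. Subgame-perfect outcome: (M, C) with payoffs (8, 11).
Under simultaneous play:
Player 1's best replies: L→T; C→B; R→T.
Player 2's best replies: T→L; M→C; B→R.
The unique mutual best reply is (T, L), giving (6, 12).
Player 1's commitment gain: 8 − 6 = 2.

2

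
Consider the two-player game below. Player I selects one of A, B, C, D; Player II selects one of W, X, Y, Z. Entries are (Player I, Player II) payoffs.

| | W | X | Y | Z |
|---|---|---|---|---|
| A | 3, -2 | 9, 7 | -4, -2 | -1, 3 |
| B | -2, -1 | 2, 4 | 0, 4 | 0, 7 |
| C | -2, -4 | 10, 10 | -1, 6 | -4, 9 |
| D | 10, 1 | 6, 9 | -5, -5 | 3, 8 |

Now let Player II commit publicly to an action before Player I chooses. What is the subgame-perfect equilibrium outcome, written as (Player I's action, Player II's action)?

Solve by backward induction (Player II leads).
- W → Player I plays D (best of 3, -2, -2, 10); Player II gets 1.
- X → Player I plays C (best of 9, 2, 10, 6); Player II gets 10.
- Y → Player I plays B (best of -4, 0, -1, -5); Player II gets 4.
- Z → Player I plays D (best of -1, 0, -4, 3); Player II gets 8.
Among 1, 10, 4, 8, the best is 10 at X. Subgame-perfect outcome: (C, X) with payoffs (10, 10).

(C, X)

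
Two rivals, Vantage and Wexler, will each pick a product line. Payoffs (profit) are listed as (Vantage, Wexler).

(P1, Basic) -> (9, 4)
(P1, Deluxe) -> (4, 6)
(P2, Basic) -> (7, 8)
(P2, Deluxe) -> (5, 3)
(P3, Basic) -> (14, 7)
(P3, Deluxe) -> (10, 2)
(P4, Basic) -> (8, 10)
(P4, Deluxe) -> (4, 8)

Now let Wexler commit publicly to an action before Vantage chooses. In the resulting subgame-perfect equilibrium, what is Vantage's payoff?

14

Backward induction with Wexler moving first.
- Basic: Vantage compares 9, 7, 14, 8 and picks P3; Wexler would get 7.
- Deluxe: Vantage compares 4, 5, 10, 4 and picks P3; Wexler would get 2.
Wexler's induced payoffs are 7, 2, so Wexler commits to Basic. Subgame-perfect outcome: (P3, Basic) with payoffs (14, 7).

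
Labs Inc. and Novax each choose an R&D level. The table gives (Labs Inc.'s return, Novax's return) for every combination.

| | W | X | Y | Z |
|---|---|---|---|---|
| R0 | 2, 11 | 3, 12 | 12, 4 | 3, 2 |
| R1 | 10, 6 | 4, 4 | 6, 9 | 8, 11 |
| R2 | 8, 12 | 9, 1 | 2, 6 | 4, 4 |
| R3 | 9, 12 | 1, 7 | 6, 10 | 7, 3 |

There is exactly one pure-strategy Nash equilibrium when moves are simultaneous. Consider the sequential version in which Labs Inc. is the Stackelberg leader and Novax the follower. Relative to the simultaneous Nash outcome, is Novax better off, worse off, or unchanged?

better off

Novax best-responds to each possible Labs Inc. move:
- R0 → Novax plays X (best of 11, 12, 4, 2); Labs Inc. gets 3.
- R1 → Novax plays Z (best of 6, 4, 9, 11); Labs Inc. gets 8.
- R2 → Novax plays W (best of 12, 1, 6, 4); Labs Inc. gets 8.
- R3 → Novax plays W (best of 12, 7, 10, 3); Labs Inc. gets 9.
Maximizing over 3, 8, 8, 9, Labs Inc. chooses R3. Subgame-perfect outcome: (R3, W) with payoffs (9, 12).
For the simultaneous game, intersect best replies.
Labs Inc.'s best replies: W→R1; X→R2; Y→R0; Z→R1.
Novax's best replies: R0→X; R1→Z; R2→W; R3→W.
The unique mutual best reply is (R1, Z), giving (8, 11).
Novax earns 12 sequentially versus 11 at the Nash outcome: better off.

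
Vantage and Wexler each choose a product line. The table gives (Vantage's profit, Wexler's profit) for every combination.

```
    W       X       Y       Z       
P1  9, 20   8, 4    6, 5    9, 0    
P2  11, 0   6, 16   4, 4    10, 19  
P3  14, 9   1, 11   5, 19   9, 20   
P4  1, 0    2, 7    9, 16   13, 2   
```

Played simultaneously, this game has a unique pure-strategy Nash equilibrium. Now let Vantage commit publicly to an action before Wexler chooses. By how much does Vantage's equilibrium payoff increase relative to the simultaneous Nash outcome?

1

Wexler best-responds to each possible Vantage move:
- P1 → Wexler plays W (best of 20, 4, 5, 0); Vantage gets 9.
- P2 → Wexler plays Z (best of 0, 16, 4, 19); Vantage gets 10.
- P3 → Wexler plays Z (best of 9, 11, 19, 20); Vantage gets 9.
- P4 → Wexler plays Y (best of 0, 7, 16, 2); Vantage gets 9.
Among 9, 10, 9, 9, the best is 10 at P2. Subgame-perfect outcome: (P2, Z) with payoffs (10, 19).
For the simultaneous game, intersect best replies.
Vantage's best replies: W→P3; X→P1; Y→P4; Z→P4.
Wexler's best replies: P1→W; P2→Z; P3→Z; P4→Y.
Only (P4, Y) has each player best-responding; Nash payoffs (9, 16).
Vantage's commitment gain: 10 − 9 = 1.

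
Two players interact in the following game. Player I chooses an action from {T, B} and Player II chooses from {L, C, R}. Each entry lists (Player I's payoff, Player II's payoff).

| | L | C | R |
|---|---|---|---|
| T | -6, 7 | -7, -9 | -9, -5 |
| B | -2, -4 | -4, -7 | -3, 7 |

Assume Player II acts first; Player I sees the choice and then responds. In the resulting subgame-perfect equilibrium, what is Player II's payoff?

Player I best-responds to each possible Player II move:
- L → Player I plays B (best of -6, -2); Player II gets -4.
- C → Player I plays B (best of -7, -4); Player II gets -7.
- R → Player I plays B (best of -9, -3); Player II gets 7.
Player II's induced payoffs are -4, -7, 7, so Player II commits to R. Subgame-perfect outcome: (B, R) with payoffs (-3, 7).

7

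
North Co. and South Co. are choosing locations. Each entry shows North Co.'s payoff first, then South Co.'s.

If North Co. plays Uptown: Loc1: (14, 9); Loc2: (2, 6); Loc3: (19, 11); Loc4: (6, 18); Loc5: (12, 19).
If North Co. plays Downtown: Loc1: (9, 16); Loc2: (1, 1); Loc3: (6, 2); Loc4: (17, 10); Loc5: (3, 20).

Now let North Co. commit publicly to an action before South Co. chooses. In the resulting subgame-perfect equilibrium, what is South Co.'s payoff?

19

South Co. best-responds to each possible North Co. move:
- Uptown: South Co. compares 9, 6, 11, 18, 19 and picks Loc5; North Co. would get 12.
- Downtown: South Co. compares 16, 1, 2, 10, 20 and picks Loc5; North Co. would get 3.
Maximizing over 12, 3, North Co. chooses Uptown. Subgame-perfect outcome: (Uptown, Loc5) with payoffs (12, 19).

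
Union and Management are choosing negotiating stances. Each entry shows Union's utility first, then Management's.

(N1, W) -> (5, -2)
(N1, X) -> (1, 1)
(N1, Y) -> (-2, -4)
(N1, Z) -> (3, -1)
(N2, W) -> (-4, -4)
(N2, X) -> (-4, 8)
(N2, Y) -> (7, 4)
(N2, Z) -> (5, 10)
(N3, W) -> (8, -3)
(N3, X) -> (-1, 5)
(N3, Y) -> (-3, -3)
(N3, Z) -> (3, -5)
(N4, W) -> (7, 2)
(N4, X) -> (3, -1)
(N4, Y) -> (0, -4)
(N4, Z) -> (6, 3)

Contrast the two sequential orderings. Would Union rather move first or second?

second

If Union leads: Management's best replies are N1→X, N2→Z, N3→X, N4→Z; Union's induced payoffs 1, 5, -1, 6; outcome (N4, Z), payoffs (6, 3).
If Management leads: Union's best replies are W→N3, X→N4, Y→N2, Z→N4; Management's induced payoffs -3, -1, 4, 3; outcome (N2, Y), payoffs (7, 4).
Union gets 6 moving first and 7 moving second, so Union prefers to move second.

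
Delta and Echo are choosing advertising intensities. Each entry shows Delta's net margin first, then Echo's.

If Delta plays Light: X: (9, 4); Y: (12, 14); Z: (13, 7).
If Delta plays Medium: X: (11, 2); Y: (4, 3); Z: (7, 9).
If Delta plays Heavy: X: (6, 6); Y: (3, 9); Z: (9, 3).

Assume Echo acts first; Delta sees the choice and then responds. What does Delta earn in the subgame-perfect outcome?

Work backward from Delta's decision.
- X: Delta compares 9, 11, 6 and picks Medium; Echo would get 2.
- Y: Delta compares 12, 4, 3 and picks Light; Echo would get 14.
- Z: Delta compares 13, 7, 9 and picks Light; Echo would get 7.
Maximizing over 2, 14, 7, Echo chooses Y. Subgame-perfect outcome: (Light, Y) with payoffs (12, 14).

12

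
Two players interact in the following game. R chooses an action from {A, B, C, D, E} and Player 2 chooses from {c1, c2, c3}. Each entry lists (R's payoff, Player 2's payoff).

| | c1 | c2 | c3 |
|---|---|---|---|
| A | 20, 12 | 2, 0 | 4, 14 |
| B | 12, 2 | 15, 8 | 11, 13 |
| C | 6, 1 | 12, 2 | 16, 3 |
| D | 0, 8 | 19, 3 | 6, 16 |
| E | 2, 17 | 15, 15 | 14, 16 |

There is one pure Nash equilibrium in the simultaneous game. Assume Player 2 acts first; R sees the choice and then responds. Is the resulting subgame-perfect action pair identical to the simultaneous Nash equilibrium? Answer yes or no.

Solve by backward induction (Player 2 leads).
- c1 → R plays A (best of 20, 12, 6, 0, 2); Player 2 gets 12.
- c2 → R plays D (best of 2, 15, 12, 19, 15); Player 2 gets 3.
- c3 → R plays C (best of 4, 11, 16, 6, 14); Player 2 gets 3.
Among 12, 3, 3, the best is 12 at c1. Subgame-perfect outcome: (A, c1) with payoffs (20, 12).
Under simultaneous play:
R's best replies: c1→A; c2→D; c3→C.
Player 2's best replies: A→c3; B→c3; C→c3; D→c3; E→c1.
Only (C, c3) has each player best-responding; Nash payoffs (16, 3).
Sequential outcome (A, c1) differs from the Nash profile (C, c3).

no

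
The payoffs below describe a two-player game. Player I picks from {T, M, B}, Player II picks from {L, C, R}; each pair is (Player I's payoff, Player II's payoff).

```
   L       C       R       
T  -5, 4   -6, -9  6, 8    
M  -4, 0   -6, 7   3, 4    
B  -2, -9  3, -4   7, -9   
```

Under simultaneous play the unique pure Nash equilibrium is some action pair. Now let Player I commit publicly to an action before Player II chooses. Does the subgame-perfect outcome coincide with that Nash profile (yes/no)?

Solve by backward induction (Player I leads).
- T: Player II compares 4, -9, 8 and picks R; Player I would get 6.
- M: Player II compares 0, 7, 4 and picks C; Player I would get -6.
- B: Player II compares -9, -4, -9 and picks C; Player I would get 3.
Player I's induced payoffs are 6, -6, 3, so Player I commits to T. Subgame-perfect outcome: (T, R) with payoffs (6, 8).
For the simultaneous game, intersect best replies.
Player I's best replies: L→B; C→B; R→B.
Player II's best replies: T→R; M→C; B→C.
Only (B, C) has each player best-responding; Nash payoffs (3, -4).
Sequential outcome (T, R) differs from the Nash profile (B, C).

no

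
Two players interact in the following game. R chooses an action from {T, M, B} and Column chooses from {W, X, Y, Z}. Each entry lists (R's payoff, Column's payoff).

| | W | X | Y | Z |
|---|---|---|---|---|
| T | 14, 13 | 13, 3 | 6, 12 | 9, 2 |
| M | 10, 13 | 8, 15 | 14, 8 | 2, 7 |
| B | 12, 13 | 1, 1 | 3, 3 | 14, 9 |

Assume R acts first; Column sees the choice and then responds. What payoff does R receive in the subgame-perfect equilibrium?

Solve by backward induction (R leads).
- T: Column compares 13, 3, 12, 2 and picks W; R would get 14.
- M: Column compares 13, 15, 8, 7 and picks X; R would get 8.
- B: Column compares 13, 1, 3, 9 and picks W; R would get 12.
R's induced payoffs are 14, 8, 12, so R commits to T. Subgame-perfect outcome: (T, W) with payoffs (14, 13).

14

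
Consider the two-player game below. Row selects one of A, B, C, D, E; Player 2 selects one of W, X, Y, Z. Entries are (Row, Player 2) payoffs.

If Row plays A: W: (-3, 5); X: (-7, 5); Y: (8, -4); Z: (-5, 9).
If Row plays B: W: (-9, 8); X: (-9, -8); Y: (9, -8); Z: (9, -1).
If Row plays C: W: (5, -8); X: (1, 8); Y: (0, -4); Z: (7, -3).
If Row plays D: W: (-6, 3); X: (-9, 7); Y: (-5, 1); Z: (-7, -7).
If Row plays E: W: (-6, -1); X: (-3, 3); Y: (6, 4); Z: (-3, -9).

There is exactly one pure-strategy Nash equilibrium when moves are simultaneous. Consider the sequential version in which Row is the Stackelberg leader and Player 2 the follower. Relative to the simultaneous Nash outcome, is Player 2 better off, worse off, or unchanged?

Solve by backward induction (Row leads).
- A: BR = Z, leader payoff -5.
- B: BR = W, leader payoff -9.
- C: BR = X, leader payoff 1.
- D: BR = X, leader payoff -9.
- E: BR = Y, leader payoff 6.
Maximizing over -5, -9, 1, -9, 6, Row chooses E. Subgame-perfect outcome: (E, Y) with payoffs (6, 4).
Now find the simultaneous Nash equilibrium.
Row's best replies: W→C; X→C; Y→B; Z→B.
Player 2's best replies: A→Z; B→W; C→X; D→X; E→Y.
Only (C, X) has each player best-responding; Nash payoffs (1, 8).
Player 2 earns 4 sequentially versus 8 at the Nash outcome: worse off.

worse off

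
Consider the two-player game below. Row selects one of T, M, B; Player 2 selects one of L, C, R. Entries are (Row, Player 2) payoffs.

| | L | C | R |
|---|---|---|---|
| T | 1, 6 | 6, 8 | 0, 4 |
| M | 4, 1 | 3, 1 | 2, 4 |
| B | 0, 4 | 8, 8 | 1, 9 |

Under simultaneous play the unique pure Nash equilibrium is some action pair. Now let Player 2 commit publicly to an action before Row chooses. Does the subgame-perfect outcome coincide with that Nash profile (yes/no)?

Row best-responds to each possible Player 2 move:
- L → Row plays M (best of 1, 4, 0); Player 2 gets 1.
- C → Row plays B (best of 6, 3, 8); Player 2 gets 8.
- R → Row plays M (best of 0, 2, 1); Player 2 gets 4.
Maximizing over 1, 8, 4, Player 2 chooses C. Subgame-perfect outcome: (B, C) with payoffs (8, 8).
For the simultaneous game, intersect best replies.
Row's best replies: L→M; C→B; R→M.
Player 2's best replies: T→C; M→R; B→R.
The unique mutual best reply is (M, R), giving (2, 4).
Sequential outcome (B, C) differs from the Nash profile (M, R).

no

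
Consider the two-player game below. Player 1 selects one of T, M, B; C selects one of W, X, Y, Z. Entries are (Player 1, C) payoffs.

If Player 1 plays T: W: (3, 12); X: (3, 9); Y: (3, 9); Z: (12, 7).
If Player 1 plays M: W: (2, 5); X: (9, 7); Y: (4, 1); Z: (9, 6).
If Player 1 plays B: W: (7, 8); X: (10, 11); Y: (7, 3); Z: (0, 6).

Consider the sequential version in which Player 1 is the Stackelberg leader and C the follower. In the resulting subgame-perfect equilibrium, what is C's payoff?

Solve by backward induction (Player 1 leads).
- T: C compares 12, 9, 9, 7 and picks W; Player 1 would get 3.
- M: C compares 5, 7, 1, 6 and picks X; Player 1 would get 9.
- B: C compares 8, 11, 3, 6 and picks X; Player 1 would get 10.
Among 3, 9, 10, the best is 10 at B. Subgame-perfect outcome: (B, X) with payoffs (10, 11).

11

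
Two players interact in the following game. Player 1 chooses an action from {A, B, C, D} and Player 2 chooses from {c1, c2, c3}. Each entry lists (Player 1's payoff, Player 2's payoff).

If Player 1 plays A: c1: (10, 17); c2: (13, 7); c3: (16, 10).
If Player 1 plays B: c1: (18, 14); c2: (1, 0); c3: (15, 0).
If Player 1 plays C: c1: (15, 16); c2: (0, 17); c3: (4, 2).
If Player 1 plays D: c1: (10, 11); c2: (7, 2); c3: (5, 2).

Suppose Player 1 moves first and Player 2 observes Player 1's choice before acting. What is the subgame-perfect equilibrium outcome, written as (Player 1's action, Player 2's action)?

Solve by backward induction (Player 1 leads).
- A: BR = c1, leader payoff 10.
- B: BR = c1, leader payoff 18.
- C: BR = c2, leader payoff 0.
- D: BR = c1, leader payoff 10.
Player 1's induced payoffs are 10, 18, 0, 10, so Player 1 commits to B. Subgame-perfect outcome: (B, c1) with payoffs (18, 14).

(B, c1)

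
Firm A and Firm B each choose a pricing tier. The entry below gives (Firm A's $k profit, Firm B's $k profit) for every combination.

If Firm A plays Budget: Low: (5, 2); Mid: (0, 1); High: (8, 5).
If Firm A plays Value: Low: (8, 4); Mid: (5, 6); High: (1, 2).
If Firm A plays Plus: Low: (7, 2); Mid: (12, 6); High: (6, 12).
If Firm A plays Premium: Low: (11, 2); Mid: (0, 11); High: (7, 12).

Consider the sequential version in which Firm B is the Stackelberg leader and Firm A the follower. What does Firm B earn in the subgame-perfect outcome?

6

Work backward from Firm A's decision.
- Low → Firm A plays Premium (best of 5, 8, 7, 11); Firm B gets 2.
- Mid → Firm A plays Plus (best of 0, 5, 12, 0); Firm B gets 6.
- High → Firm A plays Budget (best of 8, 1, 6, 7); Firm B gets 5.
Maximizing over 2, 6, 5, Firm B chooses Mid. Subgame-perfect outcome: (Plus, Mid) with payoffs (12, 6).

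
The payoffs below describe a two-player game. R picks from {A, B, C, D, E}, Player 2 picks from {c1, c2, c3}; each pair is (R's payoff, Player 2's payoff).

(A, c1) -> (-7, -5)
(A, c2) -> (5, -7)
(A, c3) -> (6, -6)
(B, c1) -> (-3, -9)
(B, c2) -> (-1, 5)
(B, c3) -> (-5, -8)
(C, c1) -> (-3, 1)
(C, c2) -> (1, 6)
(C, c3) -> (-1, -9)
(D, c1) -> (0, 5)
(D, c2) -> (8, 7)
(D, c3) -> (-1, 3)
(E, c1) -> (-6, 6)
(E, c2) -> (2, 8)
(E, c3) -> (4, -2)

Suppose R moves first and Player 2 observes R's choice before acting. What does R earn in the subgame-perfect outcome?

Player 2 best-responds to each possible R move:
- A: Player 2 compares -5, -7, -6 and picks c1; R would get -7.
- B: Player 2 compares -9, 5, -8 and picks c2; R would get -1.
- C: Player 2 compares 1, 6, -9 and picks c2; R would get 1.
- D: Player 2 compares 5, 7, 3 and picks c2; R would get 8.
- E: Player 2 compares 6, 8, -2 and picks c2; R would get 2.
Maximizing over -7, -1, 1, 8, 2, R chooses D. Subgame-perfect outcome: (D, c2) with payoffs (8, 7).

8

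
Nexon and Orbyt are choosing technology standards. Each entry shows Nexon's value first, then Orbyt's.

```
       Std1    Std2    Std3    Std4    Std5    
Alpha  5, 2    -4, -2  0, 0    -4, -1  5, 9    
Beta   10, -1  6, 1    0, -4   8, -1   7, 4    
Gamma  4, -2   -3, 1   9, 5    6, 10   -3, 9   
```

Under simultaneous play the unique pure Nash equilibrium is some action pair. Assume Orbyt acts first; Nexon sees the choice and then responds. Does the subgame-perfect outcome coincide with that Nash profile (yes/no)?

no

Backward induction with Orbyt moving first.
- Std1 → Nexon plays Beta (best of 5, 10, 4); Orbyt gets -1.
- Std2 → Nexon plays Beta (best of -4, 6, -3); Orbyt gets 1.
- Std3 → Nexon plays Gamma (best of 0, 0, 9); Orbyt gets 5.
- Std4 → Nexon plays Beta (best of -4, 8, 6); Orbyt gets -1.
- Std5 → Nexon plays Beta (best of 5, 7, -3); Orbyt gets 4.
Among -1, 1, 5, -1, 4, the best is 5 at Std3. Subgame-perfect outcome: (Gamma, Std3) with payoffs (9, 5).
Under simultaneous play:
Nexon's best replies: Std1→Beta; Std2→Beta; Std3→Gamma; Std4→Beta; Std5→Beta.
Orbyt's best replies: Alpha→Std5; Beta→Std5; Gamma→Std4.
Only (Beta, Std5) has each player best-responding; Nash payoffs (7, 4).
Sequential outcome (Gamma, Std3) differs from the Nash profile (Beta, Std5).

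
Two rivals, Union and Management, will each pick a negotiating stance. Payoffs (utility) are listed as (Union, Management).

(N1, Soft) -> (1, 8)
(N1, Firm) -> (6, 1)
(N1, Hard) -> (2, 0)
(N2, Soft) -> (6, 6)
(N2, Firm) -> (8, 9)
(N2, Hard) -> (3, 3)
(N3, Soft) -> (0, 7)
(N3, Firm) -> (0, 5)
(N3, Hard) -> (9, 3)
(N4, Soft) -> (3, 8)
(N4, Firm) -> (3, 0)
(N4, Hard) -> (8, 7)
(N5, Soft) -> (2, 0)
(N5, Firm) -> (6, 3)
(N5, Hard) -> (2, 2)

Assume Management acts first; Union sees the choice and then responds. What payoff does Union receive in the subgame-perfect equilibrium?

8

Backward induction with Management moving first.
- Soft: BR = N2, leader payoff 6.
- Firm: BR = N2, leader payoff 9.
- Hard: BR = N3, leader payoff 3.
Management's induced payoffs are 6, 9, 3, so Management commits to Firm. Subgame-perfect outcome: (N2, Firm) with payoffs (8, 9).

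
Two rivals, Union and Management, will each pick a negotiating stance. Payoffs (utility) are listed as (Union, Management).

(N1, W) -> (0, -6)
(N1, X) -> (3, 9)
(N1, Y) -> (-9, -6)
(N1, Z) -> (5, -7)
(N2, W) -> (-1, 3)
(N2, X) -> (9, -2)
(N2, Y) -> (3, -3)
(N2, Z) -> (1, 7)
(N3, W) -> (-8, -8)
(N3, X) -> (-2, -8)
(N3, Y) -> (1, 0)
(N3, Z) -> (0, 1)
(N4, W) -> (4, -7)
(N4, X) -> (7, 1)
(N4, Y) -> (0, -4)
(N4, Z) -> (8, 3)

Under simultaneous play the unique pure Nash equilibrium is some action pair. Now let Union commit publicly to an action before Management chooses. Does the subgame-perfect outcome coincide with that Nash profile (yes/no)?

yes

Management best-responds to each possible Union move:
- N1: Management compares -6, 9, -6, -7 and picks X; Union would get 3.
- N2: Management compares 3, -2, -3, 7 and picks Z; Union would get 1.
- N3: Management compares -8, -8, 0, 1 and picks Z; Union would get 0.
- N4: Management compares -7, 1, -4, 3 and picks Z; Union would get 8.
Union's induced payoffs are 3, 1, 0, 8, so Union commits to N4. Subgame-perfect outcome: (N4, Z) with payoffs (8, 3).
For the simultaneous game, intersect best replies.
Union's best replies: W→N4; X→N2; Y→N2; Z→N4.
Management's best replies: N1→X; N2→Z; N3→Z; N4→Z.
Only (N4, Z) has each player best-responding; Nash payoffs (8, 3).
Sequential outcome (N4, Z) coincides with the Nash profile (N4, Z).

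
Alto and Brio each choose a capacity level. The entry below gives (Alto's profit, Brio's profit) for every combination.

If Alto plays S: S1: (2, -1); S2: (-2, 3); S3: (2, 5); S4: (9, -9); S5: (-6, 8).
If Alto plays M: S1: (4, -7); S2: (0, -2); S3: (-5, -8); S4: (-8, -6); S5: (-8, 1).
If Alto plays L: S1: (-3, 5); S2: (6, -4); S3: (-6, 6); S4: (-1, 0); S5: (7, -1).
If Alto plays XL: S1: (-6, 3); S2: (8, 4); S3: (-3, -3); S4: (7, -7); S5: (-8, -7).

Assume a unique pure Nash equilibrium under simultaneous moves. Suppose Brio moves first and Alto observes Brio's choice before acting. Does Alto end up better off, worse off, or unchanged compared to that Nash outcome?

Solve by backward induction (Brio leads).
- S1 → Alto plays M (best of 2, 4, -3, -6); Brio gets -7.
- S2 → Alto plays XL (best of -2, 0, 6, 8); Brio gets 4.
- S3 → Alto plays S (best of 2, -5, -6, -3); Brio gets 5.
- S4 → Alto plays S (best of 9, -8, -1, 7); Brio gets -9.
- S5 → Alto plays L (best of -6, -8, 7, -8); Brio gets -1.
Brio's induced payoffs are -7, 4, 5, -9, -1, so Brio commits to S3. Subgame-perfect outcome: (S, S3) with payoffs (2, 5).
Under simultaneous play:
Alto's best replies: S1→M; S2→XL; S3→S; S4→S; S5→L.
Brio's best replies: S→S5; M→S5; L→S3; XL→S2.
The unique mutual best reply is (XL, S2), giving (8, 4).
Alto earns 2 sequentially versus 8 at the Nash outcome: worse off.

worse off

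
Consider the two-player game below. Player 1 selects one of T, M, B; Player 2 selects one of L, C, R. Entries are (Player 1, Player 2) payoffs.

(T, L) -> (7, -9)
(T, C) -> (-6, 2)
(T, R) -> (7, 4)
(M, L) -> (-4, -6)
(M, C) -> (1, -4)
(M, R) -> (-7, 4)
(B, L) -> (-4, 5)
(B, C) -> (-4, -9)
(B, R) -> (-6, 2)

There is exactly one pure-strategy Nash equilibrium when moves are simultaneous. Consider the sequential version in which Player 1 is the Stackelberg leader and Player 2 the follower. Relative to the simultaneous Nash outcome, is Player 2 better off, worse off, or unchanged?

unchanged

Player 2 best-responds to each possible Player 1 move:
- T → Player 2 plays R (best of -9, 2, 4); Player 1 gets 7.
- M → Player 2 plays R (best of -6, -4, 4); Player 1 gets -7.
- B → Player 2 plays L (best of 5, -9, 2); Player 1 gets -4.
Among 7, -7, -4, the best is 7 at T. Subgame-perfect outcome: (T, R) with payoffs (7, 4).
For the simultaneous game, intersect best replies.
Player 1's best replies: L→T; C→M; R→T.
Player 2's best replies: T→R; M→R; B→L.
The unique mutual best reply is (T, R), giving (7, 4).
Player 2 earns 4 sequentially versus 4 at the Nash outcome: unchanged.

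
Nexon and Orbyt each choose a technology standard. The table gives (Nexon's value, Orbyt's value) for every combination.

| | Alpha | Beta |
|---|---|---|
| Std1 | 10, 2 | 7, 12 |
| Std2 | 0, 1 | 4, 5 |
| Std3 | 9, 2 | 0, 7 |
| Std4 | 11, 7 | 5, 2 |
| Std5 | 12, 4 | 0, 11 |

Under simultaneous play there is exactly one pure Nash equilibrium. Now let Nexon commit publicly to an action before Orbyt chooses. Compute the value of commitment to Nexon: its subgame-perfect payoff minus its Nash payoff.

4

Backward induction with Nexon moving first.
- Std1 → Orbyt plays Beta (best of 2, 12); Nexon gets 7.
- Std2 → Orbyt plays Beta (best of 1, 5); Nexon gets 4.
- Std3 → Orbyt plays Beta (best of 2, 7); Nexon gets 0.
- Std4 → Orbyt plays Alpha (best of 7, 2); Nexon gets 11.
- Std5 → Orbyt plays Beta (best of 4, 11); Nexon gets 0.
Nexon's induced payoffs are 7, 4, 0, 11, 0, so Nexon commits to Std4. Subgame-perfect outcome: (Std4, Alpha) with payoffs (11, 7).
Under simultaneous play:
Nexon's best replies: Alpha→Std5; Beta→Std1.
Orbyt's best replies: Std1→Beta; Std2→Beta; Std3→Beta; Std4→Alpha; Std5→Beta.
The unique mutual best reply is (Std1, Beta), giving (7, 12).
Nexon's commitment gain: 11 − 7 = 4.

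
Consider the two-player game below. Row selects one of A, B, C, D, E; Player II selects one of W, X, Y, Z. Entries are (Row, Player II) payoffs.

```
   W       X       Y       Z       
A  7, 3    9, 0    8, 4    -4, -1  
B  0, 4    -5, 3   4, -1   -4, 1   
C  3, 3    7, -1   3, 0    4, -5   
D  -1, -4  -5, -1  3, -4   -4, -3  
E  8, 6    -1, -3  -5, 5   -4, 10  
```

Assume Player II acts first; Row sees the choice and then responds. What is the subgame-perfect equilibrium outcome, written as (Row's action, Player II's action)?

Work backward from Row's decision.
- W: BR = E, leader payoff 6.
- X: BR = A, leader payoff 0.
- Y: BR = A, leader payoff 4.
- Z: BR = C, leader payoff -5.
Player II's induced payoffs are 6, 0, 4, -5, so Player II commits to W. Subgame-perfect outcome: (E, W) with payoffs (8, 6).

(E, W)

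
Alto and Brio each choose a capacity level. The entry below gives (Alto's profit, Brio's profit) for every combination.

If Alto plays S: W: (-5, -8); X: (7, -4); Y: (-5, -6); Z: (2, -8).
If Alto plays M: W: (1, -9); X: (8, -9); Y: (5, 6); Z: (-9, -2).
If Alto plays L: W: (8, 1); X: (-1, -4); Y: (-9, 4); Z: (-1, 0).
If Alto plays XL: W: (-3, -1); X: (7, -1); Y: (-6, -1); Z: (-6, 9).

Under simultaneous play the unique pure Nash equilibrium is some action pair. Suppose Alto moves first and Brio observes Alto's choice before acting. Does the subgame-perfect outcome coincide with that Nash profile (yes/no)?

Backward induction with Alto moving first.
- S: BR = X, leader payoff 7.
- M: BR = Y, leader payoff 5.
- L: BR = Y, leader payoff -9.
- XL: BR = Z, leader payoff -6.
Alto's induced payoffs are 7, 5, -9, -6, so Alto commits to S. Subgame-perfect outcome: (S, X) with payoffs (7, -4).
Under simultaneous play:
Alto's best replies: W→L; X→M; Y→M; Z→S.
Brio's best replies: S→X; M→Y; L→Y; XL→Z.
The unique mutual best reply is (M, Y), giving (5, 6).
Sequential outcome (S, X) differs from the Nash profile (M, Y).

no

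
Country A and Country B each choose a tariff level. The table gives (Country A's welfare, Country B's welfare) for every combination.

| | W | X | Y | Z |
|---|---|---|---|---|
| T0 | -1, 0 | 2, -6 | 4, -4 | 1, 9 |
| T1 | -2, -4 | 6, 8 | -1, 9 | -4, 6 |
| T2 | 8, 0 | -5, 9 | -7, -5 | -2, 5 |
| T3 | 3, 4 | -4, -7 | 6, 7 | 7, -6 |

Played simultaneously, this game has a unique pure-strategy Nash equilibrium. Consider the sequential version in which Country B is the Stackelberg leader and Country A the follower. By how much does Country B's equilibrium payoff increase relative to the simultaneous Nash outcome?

Solve by backward induction (Country B leads).
- W: Country A compares -1, -2, 8, 3 and picks T2; Country B would get 0.
- X: Country A compares 2, 6, -5, -4 and picks T1; Country B would get 8.
- Y: Country A compares 4, -1, -7, 6 and picks T3; Country B would get 7.
- Z: Country A compares 1, -4, -2, 7 and picks T3; Country B would get -6.
Among 0, 8, 7, -6, the best is 8 at X. Subgame-perfect outcome: (T1, X) with payoffs (6, 8).
For the simultaneous game, intersect best replies.
Country A's best replies: W→T2; X→T1; Y→T3; Z→T3.
Country B's best replies: T0→Z; T1→Y; T2→X; T3→Y.
The unique mutual best reply is (T3, Y), giving (6, 7).
Country B's commitment gain: 8 − 7 = 1.

1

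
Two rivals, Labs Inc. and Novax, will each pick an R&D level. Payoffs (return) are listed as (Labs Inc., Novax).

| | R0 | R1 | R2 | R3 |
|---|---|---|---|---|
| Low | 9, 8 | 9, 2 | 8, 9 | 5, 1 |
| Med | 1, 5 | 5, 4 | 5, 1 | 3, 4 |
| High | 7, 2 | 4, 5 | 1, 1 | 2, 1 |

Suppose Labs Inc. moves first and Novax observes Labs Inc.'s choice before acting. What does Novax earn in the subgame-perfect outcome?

9

Solve by backward induction (Labs Inc. leads).
- Low: Novax compares 8, 2, 9, 1 and picks R2; Labs Inc. would get 8.
- Med: Novax compares 5, 4, 1, 4 and picks R0; Labs Inc. would get 1.
- High: Novax compares 2, 5, 1, 1 and picks R1; Labs Inc. would get 4.
Among 8, 1, 4, the best is 8 at Low. Subgame-perfect outcome: (Low, R2) with payoffs (8, 9).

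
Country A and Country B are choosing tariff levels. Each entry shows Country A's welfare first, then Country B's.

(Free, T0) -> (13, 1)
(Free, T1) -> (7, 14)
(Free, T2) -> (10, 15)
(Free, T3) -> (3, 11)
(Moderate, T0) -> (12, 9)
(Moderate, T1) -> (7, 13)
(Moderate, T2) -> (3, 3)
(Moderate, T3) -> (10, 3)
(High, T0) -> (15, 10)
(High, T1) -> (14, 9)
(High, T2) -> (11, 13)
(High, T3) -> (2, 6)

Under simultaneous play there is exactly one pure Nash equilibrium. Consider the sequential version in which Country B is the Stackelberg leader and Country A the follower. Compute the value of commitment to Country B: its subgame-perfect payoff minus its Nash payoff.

Country A best-responds to each possible Country B move:
- T0: BR = High, leader payoff 10.
- T1: BR = High, leader payoff 9.
- T2: BR = High, leader payoff 13.
- T3: BR = Moderate, leader payoff 3.
Maximizing over 10, 9, 13, 3, Country B chooses T2. Subgame-perfect outcome: (High, T2) with payoffs (11, 13).
Now find the simultaneous Nash equilibrium.
Country A's best replies: T0→High; T1→High; T2→High; T3→Moderate.
Country B's best replies: Free→T2; Moderate→T1; High→T2.
Only (High, T2) has each player best-responding; Nash payoffs (11, 13).
Country B's commitment gain: 13 − 13 = 0.

0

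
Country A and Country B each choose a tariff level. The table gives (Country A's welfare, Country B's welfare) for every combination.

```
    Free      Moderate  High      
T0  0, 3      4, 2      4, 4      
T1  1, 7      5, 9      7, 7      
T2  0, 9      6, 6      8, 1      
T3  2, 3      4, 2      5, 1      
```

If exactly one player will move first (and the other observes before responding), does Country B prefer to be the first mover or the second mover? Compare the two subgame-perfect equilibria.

If Country A leads: Country B's best replies are T0→High, T1→Moderate, T2→Free, T3→Free; Country A's induced payoffs 4, 5, 0, 2; outcome (T1, Moderate), payoffs (5, 9).
If Country B leads: Country A's best replies are Free→T3, Moderate→T2, High→T2; Country B's induced payoffs 3, 6, 1; outcome (T2, Moderate), payoffs (6, 6).
Country B gets 6 moving first and 9 moving second, so Country B prefers to move second.

second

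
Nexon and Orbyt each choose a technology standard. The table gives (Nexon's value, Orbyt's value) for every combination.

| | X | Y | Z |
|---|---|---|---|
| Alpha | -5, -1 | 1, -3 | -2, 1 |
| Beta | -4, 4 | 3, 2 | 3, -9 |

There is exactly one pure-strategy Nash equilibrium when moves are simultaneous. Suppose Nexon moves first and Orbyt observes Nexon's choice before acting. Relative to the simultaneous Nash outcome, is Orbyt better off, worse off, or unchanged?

Orbyt best-responds to each possible Nexon move:
- Alpha: Orbyt compares -1, -3, 1 and picks Z; Nexon would get -2.
- Beta: Orbyt compares 4, 2, -9 and picks X; Nexon would get -4.
Among -2, -4, the best is -2 at Alpha. Subgame-perfect outcome: (Alpha, Z) with payoffs (-2, 1).
Now find the simultaneous Nash equilibrium.
Nexon's best replies: X→Beta; Y→Beta; Z→Beta.
Orbyt's best replies: Alpha→Z; Beta→X.
Only (Beta, X) has each player best-responding; Nash payoffs (-4, 4).
Orbyt earns 1 sequentially versus 4 at the Nash outcome: worse off.

worse off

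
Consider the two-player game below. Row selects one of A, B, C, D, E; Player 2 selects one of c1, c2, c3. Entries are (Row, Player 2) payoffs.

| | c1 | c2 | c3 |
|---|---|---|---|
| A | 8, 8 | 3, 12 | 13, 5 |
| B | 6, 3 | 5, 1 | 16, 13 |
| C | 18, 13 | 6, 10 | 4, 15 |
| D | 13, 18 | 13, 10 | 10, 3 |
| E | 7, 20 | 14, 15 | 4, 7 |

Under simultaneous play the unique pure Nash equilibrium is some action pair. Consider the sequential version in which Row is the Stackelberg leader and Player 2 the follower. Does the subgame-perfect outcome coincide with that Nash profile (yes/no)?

yes

Backward induction with Row moving first.
- A: Player 2 compares 8, 12, 5 and picks c2; Row would get 3.
- B: Player 2 compares 3, 1, 13 and picks c3; Row would get 16.
- C: Player 2 compares 13, 10, 15 and picks c3; Row would get 4.
- D: Player 2 compares 18, 10, 3 and picks c1; Row would get 13.
- E: Player 2 compares 20, 15, 7 and picks c1; Row would get 7.
Row's induced payoffs are 3, 16, 4, 13, 7, so Row commits to B. Subgame-perfect outcome: (B, c3) with payoffs (16, 13).
Under simultaneous play:
Row's best replies: c1→C; c2→E; c3→B.
Player 2's best replies: A→c2; B→c3; C→c3; D→c1; E→c1.
The unique mutual best reply is (B, c3), giving (16, 13).
Sequential outcome (B, c3) coincides with the Nash profile (B, c3).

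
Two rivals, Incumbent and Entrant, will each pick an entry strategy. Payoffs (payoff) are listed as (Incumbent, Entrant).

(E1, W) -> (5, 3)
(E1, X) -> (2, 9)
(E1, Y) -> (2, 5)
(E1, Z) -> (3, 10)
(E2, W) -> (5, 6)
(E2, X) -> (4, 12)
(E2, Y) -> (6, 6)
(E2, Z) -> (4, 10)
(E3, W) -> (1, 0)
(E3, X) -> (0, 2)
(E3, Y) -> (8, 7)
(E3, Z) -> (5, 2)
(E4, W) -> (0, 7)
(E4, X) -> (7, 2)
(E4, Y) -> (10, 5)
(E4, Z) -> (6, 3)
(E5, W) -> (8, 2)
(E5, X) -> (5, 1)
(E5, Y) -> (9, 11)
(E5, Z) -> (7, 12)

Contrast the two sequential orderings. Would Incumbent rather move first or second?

first

If Incumbent leads: Entrant's best replies are E1→Z, E2→X, E3→Y, E4→W, E5→Z; Incumbent's induced payoffs 3, 4, 8, 0, 7; outcome (E3, Y), payoffs (8, 7).
If Entrant leads: Incumbent's best replies are W→E5, X→E4, Y→E4, Z→E5; Entrant's induced payoffs 2, 2, 5, 12; outcome (E5, Z), payoffs (7, 12).
Incumbent gets 8 moving first and 7 moving second, so Incumbent prefers to move first.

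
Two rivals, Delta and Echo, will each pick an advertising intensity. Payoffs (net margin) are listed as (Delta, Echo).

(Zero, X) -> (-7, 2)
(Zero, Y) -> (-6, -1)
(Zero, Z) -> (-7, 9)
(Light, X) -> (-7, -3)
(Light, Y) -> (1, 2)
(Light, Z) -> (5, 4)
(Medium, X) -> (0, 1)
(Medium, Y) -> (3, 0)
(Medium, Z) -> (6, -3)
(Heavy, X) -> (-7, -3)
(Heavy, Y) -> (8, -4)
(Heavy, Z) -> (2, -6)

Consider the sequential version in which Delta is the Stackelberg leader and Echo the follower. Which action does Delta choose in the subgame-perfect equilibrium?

Light

Echo best-responds to each possible Delta move:
- Zero → Echo plays Z (best of 2, -1, 9); Delta gets -7.
- Light → Echo plays Z (best of -3, 2, 4); Delta gets 5.
- Medium → Echo plays X (best of 1, 0, -3); Delta gets 0.
- Heavy → Echo plays X (best of -3, -4, -6); Delta gets -7.
Maximizing over -7, 5, 0, -7, Delta chooses Light. Subgame-perfect outcome: (Light, Z) with payoffs (5, 4).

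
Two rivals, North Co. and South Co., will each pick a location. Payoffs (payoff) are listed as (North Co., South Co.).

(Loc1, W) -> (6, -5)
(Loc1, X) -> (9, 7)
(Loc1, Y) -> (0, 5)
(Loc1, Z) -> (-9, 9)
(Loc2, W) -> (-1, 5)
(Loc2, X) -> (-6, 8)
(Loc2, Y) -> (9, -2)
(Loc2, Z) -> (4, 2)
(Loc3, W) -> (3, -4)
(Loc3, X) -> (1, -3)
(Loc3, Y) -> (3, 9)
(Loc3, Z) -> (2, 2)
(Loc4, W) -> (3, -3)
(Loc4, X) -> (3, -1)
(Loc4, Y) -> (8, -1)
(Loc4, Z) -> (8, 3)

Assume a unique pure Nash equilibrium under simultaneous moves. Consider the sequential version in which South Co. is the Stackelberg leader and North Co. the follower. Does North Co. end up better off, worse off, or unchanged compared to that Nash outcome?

Solve by backward induction (South Co. leads).
- W: North Co. compares 6, -1, 3, 3 and picks Loc1; South Co. would get -5.
- X: North Co. compares 9, -6, 1, 3 and picks Loc1; South Co. would get 7.
- Y: North Co. compares 0, 9, 3, 8 and picks Loc2; South Co. would get -2.
- Z: North Co. compares -9, 4, 2, 8 and picks Loc4; South Co. would get 3.
Among -5, 7, -2, 3, the best is 7 at X. Subgame-perfect outcome: (Loc1, X) with payoffs (9, 7).
For the simultaneous game, intersect best replies.
North Co.'s best replies: W→Loc1; X→Loc1; Y→Loc2; Z→Loc4.
South Co.'s best replies: Loc1→Z; Loc2→X; Loc3→Y; Loc4→Z.
The unique mutual best reply is (Loc4, Z), giving (8, 3).
North Co. earns 9 sequentially versus 8 at the Nash outcome: better off.

better off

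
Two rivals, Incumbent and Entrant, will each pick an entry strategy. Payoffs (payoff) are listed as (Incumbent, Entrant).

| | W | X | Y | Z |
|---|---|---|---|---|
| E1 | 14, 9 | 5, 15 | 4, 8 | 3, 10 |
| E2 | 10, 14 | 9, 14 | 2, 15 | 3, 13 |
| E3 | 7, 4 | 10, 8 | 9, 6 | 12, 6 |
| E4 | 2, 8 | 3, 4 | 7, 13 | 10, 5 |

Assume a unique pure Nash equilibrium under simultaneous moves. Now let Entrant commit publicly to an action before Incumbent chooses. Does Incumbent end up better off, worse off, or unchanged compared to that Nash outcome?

Solve by backward induction (Entrant leads).
- W → Incumbent plays E1 (best of 14, 10, 7, 2); Entrant gets 9.
- X → Incumbent plays E3 (best of 5, 9, 10, 3); Entrant gets 8.
- Y → Incumbent plays E3 (best of 4, 2, 9, 7); Entrant gets 6.
- Z → Incumbent plays E3 (best of 3, 3, 12, 10); Entrant gets 6.
Entrant's induced payoffs are 9, 8, 6, 6, so Entrant commits to W. Subgame-perfect outcome: (E1, W) with payoffs (14, 9).
Under simultaneous play:
Incumbent's best replies: W→E1; X→E3; Y→E3; Z→E3.
Entrant's best replies: E1→X; E2→Y; E3→X; E4→Y.
Only (E3, X) has each player best-responding; Nash payoffs (10, 8).
Incumbent earns 14 sequentially versus 10 at the Nash outcome: better off.

better off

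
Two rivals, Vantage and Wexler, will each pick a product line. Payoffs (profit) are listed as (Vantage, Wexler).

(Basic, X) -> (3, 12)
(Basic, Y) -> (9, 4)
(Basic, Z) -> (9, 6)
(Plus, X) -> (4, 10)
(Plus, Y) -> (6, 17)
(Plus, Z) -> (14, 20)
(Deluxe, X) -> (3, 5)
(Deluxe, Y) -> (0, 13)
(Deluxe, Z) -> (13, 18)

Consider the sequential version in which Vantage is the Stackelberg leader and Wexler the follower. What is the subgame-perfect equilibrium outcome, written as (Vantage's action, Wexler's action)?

(Plus, Z)

Solve by backward induction (Vantage leads).
- Basic: Wexler compares 12, 4, 6 and picks X; Vantage would get 3.
- Plus: Wexler compares 10, 17, 20 and picks Z; Vantage would get 14.
- Deluxe: Wexler compares 5, 13, 18 and picks Z; Vantage would get 13.
Vantage's induced payoffs are 3, 14, 13, so Vantage commits to Plus. Subgame-perfect outcome: (Plus, Z) with payoffs (14, 20).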